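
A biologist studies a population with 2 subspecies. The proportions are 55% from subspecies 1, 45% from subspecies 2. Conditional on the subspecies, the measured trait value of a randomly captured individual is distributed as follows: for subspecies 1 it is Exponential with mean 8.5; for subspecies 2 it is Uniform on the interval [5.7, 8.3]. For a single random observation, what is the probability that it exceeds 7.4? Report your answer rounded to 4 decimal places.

0.3861

Conditional on each subspecies, P(X > 7.4): 1: 0.418705; 2: 0.346154.
By total probability, P(X > 7.4) = 0.55·0.418705 + 0.45·0.346154 = 0.386057.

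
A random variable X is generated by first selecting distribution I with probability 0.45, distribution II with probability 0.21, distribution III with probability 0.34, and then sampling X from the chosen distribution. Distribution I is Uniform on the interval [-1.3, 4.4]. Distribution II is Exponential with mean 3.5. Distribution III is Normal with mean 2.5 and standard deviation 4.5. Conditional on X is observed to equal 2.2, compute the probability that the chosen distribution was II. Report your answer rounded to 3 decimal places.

0.227

Likelihoods f(2.2 | ·): I: 0.175439; II: 0.152387; III: 0.0884571.
Posterior ∝ prior × likelihood. Numerator for II: 0.21·0.152387 = 0.0320012.
Normalizing constant: 0.45·0.175439 + 0.21·0.152387 + 0.34·0.0884571 = 0.141024.
P(II | observation) = 0.0320012 / 0.141024 = 0.22692.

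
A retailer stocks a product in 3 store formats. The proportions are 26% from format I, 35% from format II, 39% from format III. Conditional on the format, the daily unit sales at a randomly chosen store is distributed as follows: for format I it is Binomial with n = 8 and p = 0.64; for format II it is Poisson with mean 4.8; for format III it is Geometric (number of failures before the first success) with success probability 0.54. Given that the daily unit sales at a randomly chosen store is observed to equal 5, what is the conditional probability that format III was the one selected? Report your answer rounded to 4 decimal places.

0.0313

Likelihoods P(X=5 | ·): I: 0.28054; II: 0.174748; III: 0.011122.
Posterior ∝ prior × likelihood. Numerator for III: 0.39·0.011122 = 0.00433758.
Normalizing constant: 0.26·0.28054 + 0.35·0.174748 + 0.39·0.011122 = 0.13844.
P(III | observation) = 0.00433758 / 0.13844 = 0.0313319.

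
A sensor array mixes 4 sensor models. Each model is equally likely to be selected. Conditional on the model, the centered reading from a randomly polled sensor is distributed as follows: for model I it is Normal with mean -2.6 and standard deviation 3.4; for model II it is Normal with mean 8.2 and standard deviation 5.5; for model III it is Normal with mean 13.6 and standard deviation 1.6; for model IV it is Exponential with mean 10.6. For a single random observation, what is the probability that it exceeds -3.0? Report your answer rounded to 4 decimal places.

Conditional on each model, P(X > -3.0): I: 0.546826; II: 0.979143; III: 1; IV: 1.
By total probability, P(X > -3.0) = 0.25·0.546826 + 0.25·0.979143 + 0.25·1 + 0.25·1 = 0.881492.

0.8815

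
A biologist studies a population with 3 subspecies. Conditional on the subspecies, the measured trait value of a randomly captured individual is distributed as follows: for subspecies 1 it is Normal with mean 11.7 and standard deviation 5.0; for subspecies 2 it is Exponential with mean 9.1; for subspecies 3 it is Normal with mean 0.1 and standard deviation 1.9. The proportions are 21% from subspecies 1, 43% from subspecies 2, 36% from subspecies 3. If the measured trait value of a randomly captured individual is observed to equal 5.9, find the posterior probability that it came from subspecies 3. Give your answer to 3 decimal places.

Likelihoods f(5.9 | ·): 1: 0.0407143; 2: 0.0574623; 3: 0.0019891.
Posterior ∝ prior × likelihood. Numerator for 3: 0.36·0.0019891 = 0.000716077.
Normalizing constant: 0.21·0.0407143 + 0.43·0.0574623 + 0.36·0.0019891 = 0.0339749.
P(3 | observation) = 0.000716077 / 0.0339749 = 0.0210767.

0.021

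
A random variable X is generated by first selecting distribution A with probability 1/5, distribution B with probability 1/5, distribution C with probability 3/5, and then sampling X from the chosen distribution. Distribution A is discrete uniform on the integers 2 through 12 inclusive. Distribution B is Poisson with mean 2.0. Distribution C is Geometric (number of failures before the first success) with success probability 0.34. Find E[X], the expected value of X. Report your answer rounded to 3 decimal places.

Component means — A: 7; B: 2; C: 1.94118.
E[X] = 0.2·7 + 0.2·2 + 0.6·1.94118 = 2.96471.

2.965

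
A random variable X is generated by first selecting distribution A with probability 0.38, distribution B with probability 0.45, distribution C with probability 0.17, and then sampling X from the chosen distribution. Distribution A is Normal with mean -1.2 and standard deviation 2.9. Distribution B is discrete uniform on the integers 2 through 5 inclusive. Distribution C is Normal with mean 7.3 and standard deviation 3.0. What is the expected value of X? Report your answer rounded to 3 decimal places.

Component means — A: -1.2; B: 3.5; C: 7.3.
E[X] = 0.38·-1.2 + 0.45·3.5 + 0.17·7.3 = 2.36.

2.360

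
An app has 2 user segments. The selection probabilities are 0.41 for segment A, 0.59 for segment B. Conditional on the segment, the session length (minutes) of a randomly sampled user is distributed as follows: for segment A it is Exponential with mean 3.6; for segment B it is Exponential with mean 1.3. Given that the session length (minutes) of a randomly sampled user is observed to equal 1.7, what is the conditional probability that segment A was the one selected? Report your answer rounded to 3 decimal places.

Likelihoods f(1.7 | ·): A: 0.173226; B: 0.208033.
Posterior ∝ prior × likelihood. Numerator for A: 0.41·0.173226 = 0.0710228.
Normalizing constant: 0.41·0.173226 + 0.59·0.208033 = 0.193763.
P(A | observation) = 0.0710228 / 0.193763 = 0.366546.

0.367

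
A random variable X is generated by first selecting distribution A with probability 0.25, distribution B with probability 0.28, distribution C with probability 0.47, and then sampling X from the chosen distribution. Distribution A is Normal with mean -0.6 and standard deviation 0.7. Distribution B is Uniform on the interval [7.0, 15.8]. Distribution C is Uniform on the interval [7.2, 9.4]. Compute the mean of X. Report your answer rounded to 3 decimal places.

Component means — A: -0.6; B: 11.4; C: 8.3.
E[X] = 0.25·-0.6 + 0.28·11.4 + 0.47·8.3 = 6.943.

6.943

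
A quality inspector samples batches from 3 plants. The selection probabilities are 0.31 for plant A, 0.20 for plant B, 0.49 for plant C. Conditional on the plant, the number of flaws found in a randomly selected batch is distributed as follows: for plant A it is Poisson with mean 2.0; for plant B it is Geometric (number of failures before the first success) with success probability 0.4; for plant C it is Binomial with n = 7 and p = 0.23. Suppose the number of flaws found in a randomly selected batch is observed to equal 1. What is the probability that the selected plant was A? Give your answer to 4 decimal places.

0.2832

Likelihoods P(X=1 | ·): A: 0.270671; B: 0.24; C: 0.33556.
Posterior ∝ prior × likelihood. Numerator for A: 0.31·0.270671 = 0.0839079.
Normalizing constant: 0.31·0.270671 + 0.2·0.24 + 0.49·0.33556 = 0.296332.
P(A | observation) = 0.0839079 / 0.296332 = 0.283155.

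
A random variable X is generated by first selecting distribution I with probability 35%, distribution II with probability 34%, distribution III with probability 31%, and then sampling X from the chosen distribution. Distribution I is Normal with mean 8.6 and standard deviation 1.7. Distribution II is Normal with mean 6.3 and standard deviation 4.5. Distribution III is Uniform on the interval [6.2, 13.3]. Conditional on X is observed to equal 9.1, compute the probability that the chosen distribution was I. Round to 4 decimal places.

Likelihoods f(9.1 | ·): I: 0.224738; II: 0.0730511; III: 0.140845.
Posterior ∝ prior × likelihood. Numerator for I: 0.35·0.224738 = 0.0786583.
Normalizing constant: 0.35·0.224738 + 0.34·0.0730511 + 0.31·0.140845 = 0.147158.
P(I | observation) = 0.0786583 / 0.147158 = 0.534517.

0.5345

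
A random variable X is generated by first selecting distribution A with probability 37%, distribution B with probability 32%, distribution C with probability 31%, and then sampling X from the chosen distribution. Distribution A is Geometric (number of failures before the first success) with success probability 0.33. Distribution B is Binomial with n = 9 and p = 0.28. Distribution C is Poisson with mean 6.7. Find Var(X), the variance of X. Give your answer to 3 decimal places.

9.197

Per component, A: μ=2.0303, E[X²]=10.2746; B: μ=2.52, E[X²]=8.1648; C: μ=6.7, E[X²]=51.59.
E[X] = 0.37·2.0303 + 0.32·2.52 + 0.31·6.7 = 3.63461.
E[X²] = 0.37·10.2746 + 0.32·8.1648 + 0.31·51.59 = 22.4072.
Var(X) = E[X²] − (E[X])² = 22.4072 − 13.2104 = 9.19682.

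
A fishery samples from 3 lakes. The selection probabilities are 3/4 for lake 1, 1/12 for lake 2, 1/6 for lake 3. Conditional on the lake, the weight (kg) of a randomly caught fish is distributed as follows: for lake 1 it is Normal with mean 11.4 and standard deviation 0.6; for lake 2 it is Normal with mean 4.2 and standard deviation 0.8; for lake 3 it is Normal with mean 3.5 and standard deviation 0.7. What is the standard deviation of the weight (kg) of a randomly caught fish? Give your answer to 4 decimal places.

3.3842

Per component, 1: μ=11.4, E[X²]=130.32; 2: μ=4.2, E[X²]=18.28; 3: μ=3.5, E[X²]=12.74.
E[X] = 0.75·11.4 + 0.0833333·4.2 + 0.166667·3.5 = 9.48333.
E[X²] = 0.75·130.32 + 0.0833333·18.28 + 0.166667·12.74 = 101.387.
Var(X) = E[X²] − (E[X])² = 101.387 − 89.9336 = 11.4531.
SD(X) = √11.4531 = 3.38424.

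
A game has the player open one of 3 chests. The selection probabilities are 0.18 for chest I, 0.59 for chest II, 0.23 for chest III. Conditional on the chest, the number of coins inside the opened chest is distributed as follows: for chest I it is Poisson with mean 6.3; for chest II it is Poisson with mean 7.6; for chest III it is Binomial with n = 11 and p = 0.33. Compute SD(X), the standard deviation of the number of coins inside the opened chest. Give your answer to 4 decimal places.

2.9649

Per component, I: μ=6.3, E[X²]=45.99; II: μ=7.6, E[X²]=65.36; III: μ=3.63, E[X²]=15.609.
E[X] = 0.18·6.3 + 0.59·7.6 + 0.23·3.63 = 6.4529.
E[X²] = 0.18·45.99 + 0.59·65.36 + 0.23·15.609 = 50.4307.
Var(X) = E[X²] − (E[X])² = 50.4307 − 41.6399 = 8.79075.
SD(X) = √8.79075 = 2.96492.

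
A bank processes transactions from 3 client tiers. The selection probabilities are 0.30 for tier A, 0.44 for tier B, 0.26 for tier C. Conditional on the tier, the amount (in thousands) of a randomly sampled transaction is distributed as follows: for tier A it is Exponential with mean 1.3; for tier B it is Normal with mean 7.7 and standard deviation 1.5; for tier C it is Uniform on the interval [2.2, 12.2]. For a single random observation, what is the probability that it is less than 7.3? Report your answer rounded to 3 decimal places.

0.605

Conditional on each tier, P(X < 7.3): A: 0.996359; B: 0.394863; C: 0.51.
By total probability, P(X < 7.3) = 0.3·0.996359 + 0.44·0.394863 + 0.26·0.51 = 0.605247.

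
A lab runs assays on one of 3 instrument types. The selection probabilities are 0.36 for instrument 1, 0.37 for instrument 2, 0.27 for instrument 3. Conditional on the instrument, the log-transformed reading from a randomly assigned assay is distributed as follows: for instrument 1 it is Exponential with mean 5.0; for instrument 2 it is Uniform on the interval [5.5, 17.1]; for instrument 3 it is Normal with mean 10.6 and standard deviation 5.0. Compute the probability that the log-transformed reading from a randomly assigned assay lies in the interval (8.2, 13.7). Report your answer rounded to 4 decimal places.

Conditional on each instrument, P(8.2 < X < 13.7): 1: 0.12941; 2: 0.474138; 3: 0.416757.
By total probability, P(8.2 < X < 13.7) = 0.36·0.12941 + 0.37·0.474138 + 0.27·0.416757 = 0.334543.

0.3345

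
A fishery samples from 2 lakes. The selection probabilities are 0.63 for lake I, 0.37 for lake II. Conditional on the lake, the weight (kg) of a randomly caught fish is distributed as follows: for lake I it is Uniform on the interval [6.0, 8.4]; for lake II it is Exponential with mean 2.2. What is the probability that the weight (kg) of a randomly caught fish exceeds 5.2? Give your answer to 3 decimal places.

Conditional on each lake, P(X > 5.2): I: 1; II: 0.0940775.
By total probability, P(X > 5.2) = 0.63·1 + 0.37·0.0940775 = 0.664809.

0.665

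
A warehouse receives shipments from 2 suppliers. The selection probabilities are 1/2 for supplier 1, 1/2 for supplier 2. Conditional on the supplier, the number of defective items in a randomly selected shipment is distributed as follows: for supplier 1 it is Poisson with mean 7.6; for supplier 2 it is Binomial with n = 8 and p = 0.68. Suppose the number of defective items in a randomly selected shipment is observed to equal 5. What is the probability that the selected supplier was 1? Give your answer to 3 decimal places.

0.284

Likelihoods P(X=5 | ·): 1: 0.105742; 2: 0.266798.
Posterior ∝ prior × likelihood. Numerator for 1: 0.5·0.105742 = 0.0528711.
Normalizing constant: 0.5·0.105742 + 0.5·0.266798 = 0.18627.
P(1 | observation) = 0.0528711 / 0.18627 = 0.283841.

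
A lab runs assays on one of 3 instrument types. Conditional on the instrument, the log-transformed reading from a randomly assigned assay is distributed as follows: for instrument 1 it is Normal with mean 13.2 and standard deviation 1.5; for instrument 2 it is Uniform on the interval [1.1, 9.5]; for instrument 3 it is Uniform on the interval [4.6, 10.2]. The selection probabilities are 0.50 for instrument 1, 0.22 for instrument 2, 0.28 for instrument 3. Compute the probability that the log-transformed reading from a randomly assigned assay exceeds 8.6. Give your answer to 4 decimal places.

Conditional on each instrument, P(X > 8.6): 1: 0.998918; 2: 0.107143; 3: 0.285714.
By total probability, P(X > 8.6) = 0.5·0.998918 + 0.22·0.107143 + 0.28·0.285714 = 0.60303.

0.6030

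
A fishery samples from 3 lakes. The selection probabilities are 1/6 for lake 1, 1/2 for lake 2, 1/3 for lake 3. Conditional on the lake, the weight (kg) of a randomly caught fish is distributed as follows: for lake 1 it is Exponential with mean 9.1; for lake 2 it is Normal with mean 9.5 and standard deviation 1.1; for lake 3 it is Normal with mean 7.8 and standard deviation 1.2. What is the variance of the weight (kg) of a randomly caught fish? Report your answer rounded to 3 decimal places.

15.476

Per component, 1: μ=9.1, E[X²]=165.62; 2: μ=9.5, E[X²]=91.46; 3: μ=7.8, E[X²]=62.28.
E[X] = 0.166667·9.1 + 0.5·9.5 + 0.333333·7.8 = 8.86667.
E[X²] = 0.166667·165.62 + 0.5·91.46 + 0.333333·62.28 = 94.0933.
Var(X) = E[X²] − (E[X])² = 94.0933 − 78.6178 = 15.4756.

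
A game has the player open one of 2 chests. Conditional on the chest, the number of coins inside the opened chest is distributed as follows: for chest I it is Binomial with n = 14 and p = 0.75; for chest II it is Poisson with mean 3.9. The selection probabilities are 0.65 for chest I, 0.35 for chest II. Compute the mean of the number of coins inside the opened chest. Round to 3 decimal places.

Component means — I: 10.5; II: 3.9.
E[X] = 0.65·10.5 + 0.35·3.9 = 8.19.

8.190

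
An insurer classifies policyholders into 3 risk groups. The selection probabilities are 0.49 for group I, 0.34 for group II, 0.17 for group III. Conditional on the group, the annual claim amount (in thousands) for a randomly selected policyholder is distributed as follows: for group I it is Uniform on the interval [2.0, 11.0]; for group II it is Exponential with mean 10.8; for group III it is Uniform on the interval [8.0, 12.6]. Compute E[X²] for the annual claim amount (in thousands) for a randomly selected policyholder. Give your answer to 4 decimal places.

121.6603

For each component E[X²] = Var + (mean)², giving I: 49; II: 233.28; III: 107.853.
Overall E[X²] = 0.49·49 + 0.34·233.28 + 0.17·107.853 = 121.66.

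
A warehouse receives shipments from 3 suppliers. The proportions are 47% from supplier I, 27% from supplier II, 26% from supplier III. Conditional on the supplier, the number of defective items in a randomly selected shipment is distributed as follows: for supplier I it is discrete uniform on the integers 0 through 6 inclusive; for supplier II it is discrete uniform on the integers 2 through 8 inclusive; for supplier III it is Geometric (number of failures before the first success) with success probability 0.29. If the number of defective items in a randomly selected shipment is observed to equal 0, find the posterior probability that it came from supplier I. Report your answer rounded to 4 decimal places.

0.4710

Likelihoods P(X=0 | ·): I: 0.142857; II: 0; III: 0.29.
Posterior ∝ prior × likelihood. Numerator for I: 0.47·0.142857 = 0.0671429.
Normalizing constant: 0.47·0.142857 + 0.27·0 + 0.26·0.29 = 0.142543.
P(I | observation) = 0.0671429 / 0.142543 = 0.471036.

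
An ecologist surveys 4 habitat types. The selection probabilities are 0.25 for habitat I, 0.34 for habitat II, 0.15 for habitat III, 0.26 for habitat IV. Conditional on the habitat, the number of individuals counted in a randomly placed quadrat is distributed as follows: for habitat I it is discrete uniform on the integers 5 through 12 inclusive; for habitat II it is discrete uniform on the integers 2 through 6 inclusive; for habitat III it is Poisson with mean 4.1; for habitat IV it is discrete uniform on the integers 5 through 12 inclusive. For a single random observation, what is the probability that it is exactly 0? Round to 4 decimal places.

0.0025

Conditional on each habitat, P(X = 0): I: 0; II: 0; III: 0.0165727; IV: 0.
By total probability, P(X = 0) = 0.25·0 + 0.34·0 + 0.15·0.0165727 + 0.26·0 = 0.0024859.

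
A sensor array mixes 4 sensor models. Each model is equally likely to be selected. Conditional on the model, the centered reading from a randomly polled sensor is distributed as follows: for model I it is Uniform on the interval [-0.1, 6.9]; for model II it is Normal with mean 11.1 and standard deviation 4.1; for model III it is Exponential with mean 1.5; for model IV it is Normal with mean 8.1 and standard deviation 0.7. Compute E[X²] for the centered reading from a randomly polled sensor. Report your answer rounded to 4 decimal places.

56.5658

For each component E[X²] = Var + (mean)², giving I: 15.6433; II: 140.02; III: 4.5; IV: 66.1.
Overall E[X²] = 0.25·15.6433 + 0.25·140.02 + 0.25·4.5 + 0.25·66.1 = 56.5658.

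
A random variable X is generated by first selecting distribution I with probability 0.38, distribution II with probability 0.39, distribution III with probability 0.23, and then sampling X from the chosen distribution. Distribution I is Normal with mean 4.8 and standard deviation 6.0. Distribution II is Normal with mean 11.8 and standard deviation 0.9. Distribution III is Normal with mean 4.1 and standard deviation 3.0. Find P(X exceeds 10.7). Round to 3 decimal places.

Conditional on each component, P(X > 10.7): I: 0.162722; II: 0.889188; III: 0.0139034.
By total probability, P(X > 10.7) = 0.38·0.162722 + 0.39·0.889188 + 0.23·0.0139034 = 0.411815.

0.412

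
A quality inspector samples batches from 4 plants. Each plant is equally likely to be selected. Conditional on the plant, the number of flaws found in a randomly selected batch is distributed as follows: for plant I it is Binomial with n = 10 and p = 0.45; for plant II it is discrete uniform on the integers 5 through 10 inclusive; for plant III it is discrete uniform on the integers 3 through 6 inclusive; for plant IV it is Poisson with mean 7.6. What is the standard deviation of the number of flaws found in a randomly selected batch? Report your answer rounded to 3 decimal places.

Per component, I: μ=4.5, E[X²]=22.725; II: μ=7.5, E[X²]=59.1667; III: μ=4.5, E[X²]=21.5; IV: μ=7.6, E[X²]=65.36.
E[X] = 0.25·4.5 + 0.25·7.5 + 0.25·4.5 + 0.25·7.6 = 6.025.
E[X²] = 0.25·22.725 + 0.25·59.1667 + 0.25·21.5 + 0.25·65.36 = 42.1879.
Var(X) = E[X²] − (E[X])² = 42.1879 − 36.3006 = 5.88729.
SD(X) = √5.88729 = 2.42637.

2.426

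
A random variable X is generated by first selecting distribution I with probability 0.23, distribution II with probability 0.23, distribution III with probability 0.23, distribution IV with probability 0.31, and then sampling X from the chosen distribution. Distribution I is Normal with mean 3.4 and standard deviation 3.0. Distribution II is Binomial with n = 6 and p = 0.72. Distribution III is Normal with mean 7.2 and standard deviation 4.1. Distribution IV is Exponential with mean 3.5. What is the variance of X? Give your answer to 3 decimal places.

12.284

Per component, I: μ=3.4, E[X²]=20.56; II: μ=4.32, E[X²]=19.872; III: μ=7.2, E[X²]=68.65; IV: μ=3.5, E[X²]=24.5.
E[X] = 0.23·3.4 + 0.23·4.32 + 0.23·7.2 + 0.31·3.5 = 4.5166.
E[X²] = 0.23·20.56 + 0.23·19.872 + 0.23·68.65 + 0.31·24.5 = 32.6839.
Var(X) = E[X²] − (E[X])² = 32.6839 − 20.3997 = 12.2842.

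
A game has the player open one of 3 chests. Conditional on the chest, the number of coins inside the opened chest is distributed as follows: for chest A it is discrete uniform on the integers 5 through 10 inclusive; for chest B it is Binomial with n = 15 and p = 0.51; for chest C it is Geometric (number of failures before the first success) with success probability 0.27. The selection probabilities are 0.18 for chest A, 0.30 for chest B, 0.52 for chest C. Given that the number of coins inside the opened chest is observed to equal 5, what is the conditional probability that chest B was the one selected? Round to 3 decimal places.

0.296

Likelihoods P(X=5 | ·): A: 0.166667; B: 0.0826736; C: 0.0559729.
Posterior ∝ prior × likelihood. Numerator for B: 0.3·0.0826736 = 0.0248021.
Normalizing constant: 0.18·0.166667 + 0.3·0.0826736 + 0.52·0.0559729 = 0.083908.
P(B | observation) = 0.0248021 / 0.083908 = 0.295587.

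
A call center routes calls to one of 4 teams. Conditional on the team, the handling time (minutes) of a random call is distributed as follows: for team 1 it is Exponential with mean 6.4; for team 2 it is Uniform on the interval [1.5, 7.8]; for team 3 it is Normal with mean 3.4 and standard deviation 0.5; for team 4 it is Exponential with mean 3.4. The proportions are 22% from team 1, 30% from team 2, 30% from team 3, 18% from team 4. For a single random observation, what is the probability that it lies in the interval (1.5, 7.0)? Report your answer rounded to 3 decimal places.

0.755

Conditional on each team, P(1.5 < X < 7.0): 1: 0.456107; 2: 0.873016; 3: 0.999928; 4: 0.515675.
By total probability, P(1.5 < X < 7.0) = 0.22·0.456107 + 0.3·0.873016 + 0.3·0.999928 + 0.18·0.515675 = 0.755048.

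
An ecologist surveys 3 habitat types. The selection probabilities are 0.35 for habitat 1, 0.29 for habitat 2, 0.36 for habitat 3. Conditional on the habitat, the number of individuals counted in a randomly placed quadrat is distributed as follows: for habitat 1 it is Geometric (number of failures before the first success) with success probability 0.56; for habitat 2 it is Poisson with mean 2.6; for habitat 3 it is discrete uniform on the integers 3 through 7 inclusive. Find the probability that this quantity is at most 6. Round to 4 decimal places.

0.9219

Conditional on each habitat, P(X ≤ 6): 1: 0.996807; 2: 0.98283; 3: 0.8.
By total probability, P(X ≤ 6) = 0.35·0.996807 + 0.29·0.98283 + 0.36·0.8 = 0.921903.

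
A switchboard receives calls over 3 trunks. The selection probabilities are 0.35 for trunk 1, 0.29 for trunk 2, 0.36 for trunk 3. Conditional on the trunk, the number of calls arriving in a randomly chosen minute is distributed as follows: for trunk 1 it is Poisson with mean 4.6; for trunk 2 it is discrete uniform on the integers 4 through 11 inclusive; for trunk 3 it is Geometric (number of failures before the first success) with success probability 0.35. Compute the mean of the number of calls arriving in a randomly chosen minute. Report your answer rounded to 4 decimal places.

Component means — 1: 4.6; 2: 7.5; 3: 1.85714.
E[X] = 0.35·4.6 + 0.29·7.5 + 0.36·1.85714 = 4.45357.

4.4536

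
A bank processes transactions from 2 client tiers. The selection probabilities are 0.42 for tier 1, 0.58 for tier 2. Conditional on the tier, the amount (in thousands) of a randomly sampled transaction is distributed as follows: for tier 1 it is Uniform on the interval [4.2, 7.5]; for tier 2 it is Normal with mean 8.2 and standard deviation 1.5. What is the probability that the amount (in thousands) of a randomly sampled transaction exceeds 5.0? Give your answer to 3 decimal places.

0.889

Conditional on each tier, P(X > 5.0): 1: 0.757576; 2: 0.983551.
By total probability, P(X > 5.0) = 0.42·0.757576 + 0.58·0.983551 = 0.888642.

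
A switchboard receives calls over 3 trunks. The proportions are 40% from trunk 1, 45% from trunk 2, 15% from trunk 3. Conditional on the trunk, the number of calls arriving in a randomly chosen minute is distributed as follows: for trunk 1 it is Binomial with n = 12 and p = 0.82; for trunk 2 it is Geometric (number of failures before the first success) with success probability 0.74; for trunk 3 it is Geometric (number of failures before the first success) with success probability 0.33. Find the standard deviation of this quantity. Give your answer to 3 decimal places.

Per component, 1: μ=9.84, E[X²]=98.5968; 2: μ=0.351351, E[X²]=0.598247; 3: μ=2.0303, E[X²]=10.2746.
E[X] = 0.4·9.84 + 0.45·0.351351 + 0.15·2.0303 = 4.39865.
E[X²] = 0.4·98.5968 + 0.45·0.598247 + 0.15·10.2746 = 41.2491.
Var(X) = E[X²] − (E[X])² = 41.2491 − 19.3482 = 21.901.
SD(X) = √21.901 = 4.67985.

4.680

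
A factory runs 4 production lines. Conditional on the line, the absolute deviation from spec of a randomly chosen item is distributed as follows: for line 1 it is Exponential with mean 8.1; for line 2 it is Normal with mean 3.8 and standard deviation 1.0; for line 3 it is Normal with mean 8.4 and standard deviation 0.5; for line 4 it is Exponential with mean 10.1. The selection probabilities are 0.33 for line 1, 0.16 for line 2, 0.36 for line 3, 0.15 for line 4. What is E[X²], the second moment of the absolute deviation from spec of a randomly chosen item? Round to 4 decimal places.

For each component E[X²] = Var + (mean)², giving 1: 131.22; 2: 15.44; 3: 70.81; 4: 204.02.
Overall E[X²] = 0.33·131.22 + 0.16·15.44 + 0.36·70.81 + 0.15·204.02 = 101.868.

101.8676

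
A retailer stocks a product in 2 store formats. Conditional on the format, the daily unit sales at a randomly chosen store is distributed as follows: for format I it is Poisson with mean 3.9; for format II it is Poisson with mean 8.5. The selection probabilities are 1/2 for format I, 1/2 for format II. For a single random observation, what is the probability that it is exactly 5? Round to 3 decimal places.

0.114

Conditional on each format, P(X = 5): I: 0.152193; II: 0.0752333.
By total probability, P(X = 5) = 0.5·0.152193 + 0.5·0.0752333 = 0.113713.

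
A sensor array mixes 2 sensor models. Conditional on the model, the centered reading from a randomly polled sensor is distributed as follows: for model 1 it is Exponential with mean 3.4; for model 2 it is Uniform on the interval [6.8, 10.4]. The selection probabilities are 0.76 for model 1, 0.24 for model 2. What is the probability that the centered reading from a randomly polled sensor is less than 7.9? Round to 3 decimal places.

0.759

Conditional on each model, P(X < 7.9): 1: 0.902073; 2: 0.305556.
By total probability, P(X < 7.9) = 0.76·0.902073 + 0.24·0.305556 = 0.758909.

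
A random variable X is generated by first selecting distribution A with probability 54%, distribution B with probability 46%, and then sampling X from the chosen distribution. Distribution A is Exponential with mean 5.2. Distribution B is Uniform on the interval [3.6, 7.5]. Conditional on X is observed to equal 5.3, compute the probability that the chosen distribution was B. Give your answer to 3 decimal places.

Likelihoods f(5.3 | ·): A: 0.0693985; B: 0.25641.
Posterior ∝ prior × likelihood. Numerator for B: 0.46·0.25641 = 0.117949.
Normalizing constant: 0.54·0.0693985 + 0.46·0.25641 = 0.155424.
P(B | observation) = 0.117949 / 0.155424 = 0.758884.

0.759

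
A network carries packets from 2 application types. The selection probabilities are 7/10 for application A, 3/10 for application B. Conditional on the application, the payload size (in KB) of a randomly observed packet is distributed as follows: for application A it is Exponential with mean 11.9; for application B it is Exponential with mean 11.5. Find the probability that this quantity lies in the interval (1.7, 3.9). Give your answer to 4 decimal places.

0.1475

Conditional on each application, P(1.7 < X < 3.9): A: 0.146321; B: 0.150192.
By total probability, P(1.7 < X < 3.9) = 0.7·0.146321 + 0.3·0.150192 = 0.147482.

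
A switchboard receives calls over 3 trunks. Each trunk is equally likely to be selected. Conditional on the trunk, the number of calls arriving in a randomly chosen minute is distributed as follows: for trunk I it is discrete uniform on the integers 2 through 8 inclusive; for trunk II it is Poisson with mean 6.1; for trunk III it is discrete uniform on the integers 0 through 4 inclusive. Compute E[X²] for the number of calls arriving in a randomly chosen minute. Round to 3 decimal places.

26.103

For each component E[X²] = Var + (mean)², giving I: 29; II: 43.31; III: 6.
Overall E[X²] = 0.333333·29 + 0.333333·43.31 + 0.333333·6 = 26.1033.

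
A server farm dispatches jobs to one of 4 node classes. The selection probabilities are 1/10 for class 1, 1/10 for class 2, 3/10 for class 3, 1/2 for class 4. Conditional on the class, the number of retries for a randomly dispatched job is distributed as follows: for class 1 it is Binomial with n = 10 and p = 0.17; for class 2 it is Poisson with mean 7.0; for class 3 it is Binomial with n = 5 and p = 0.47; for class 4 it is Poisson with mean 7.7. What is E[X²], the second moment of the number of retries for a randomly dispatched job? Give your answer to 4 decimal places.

For each component E[X²] = Var + (mean)², giving 1: 4.301; 2: 56; 3: 6.768; 4: 66.99.
Overall E[X²] = 0.1·4.301 + 0.1·56 + 0.3·6.768 + 0.5·66.99 = 41.5555.

41.5555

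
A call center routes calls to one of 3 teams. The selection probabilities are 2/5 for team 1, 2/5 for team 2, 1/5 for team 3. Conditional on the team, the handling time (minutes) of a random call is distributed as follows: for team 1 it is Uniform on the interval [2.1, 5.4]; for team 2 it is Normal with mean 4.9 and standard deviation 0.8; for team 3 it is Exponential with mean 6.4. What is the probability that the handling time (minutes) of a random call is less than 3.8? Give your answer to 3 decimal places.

0.329

Conditional on each team, P(X < 3.8): 1: 0.515152; 2: 0.0845657; 3: 0.447748.
By total probability, P(X < 3.8) = 0.4·0.515152 + 0.4·0.0845657 + 0.2·0.447748 = 0.329436.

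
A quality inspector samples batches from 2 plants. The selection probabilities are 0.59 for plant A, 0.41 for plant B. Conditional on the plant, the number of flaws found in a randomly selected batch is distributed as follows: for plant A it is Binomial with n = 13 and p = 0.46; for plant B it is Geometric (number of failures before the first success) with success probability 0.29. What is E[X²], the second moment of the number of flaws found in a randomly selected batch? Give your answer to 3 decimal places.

For each component E[X²] = Var + (mean)², giving A: 38.9896; B: 14.4364.
Overall E[X²] = 0.59·38.9896 + 0.41·14.4364 = 28.9228.

28.923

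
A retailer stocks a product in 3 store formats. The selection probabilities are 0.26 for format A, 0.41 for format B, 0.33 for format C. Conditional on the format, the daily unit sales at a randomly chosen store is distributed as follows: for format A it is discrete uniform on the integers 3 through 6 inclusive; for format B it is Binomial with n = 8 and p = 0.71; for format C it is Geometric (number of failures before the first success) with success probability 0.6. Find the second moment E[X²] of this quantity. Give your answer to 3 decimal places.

20.006

For each component E[X²] = Var + (mean)², giving A: 21.5; B: 33.9096; C: 1.55556.
Overall E[X²] = 0.26·21.5 + 0.41·33.9096 + 0.33·1.55556 = 20.0063.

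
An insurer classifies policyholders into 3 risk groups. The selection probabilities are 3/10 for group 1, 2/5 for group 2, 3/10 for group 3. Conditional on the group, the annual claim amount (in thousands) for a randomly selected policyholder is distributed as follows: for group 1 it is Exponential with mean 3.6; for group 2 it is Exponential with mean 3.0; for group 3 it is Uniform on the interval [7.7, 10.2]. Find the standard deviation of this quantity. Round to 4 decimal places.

3.8094

Per component, 1: μ=3.6, E[X²]=25.92; 2: μ=3, E[X²]=18; 3: μ=8.95, E[X²]=80.6233.
E[X] = 0.3·3.6 + 0.4·3 + 0.3·8.95 = 4.965.
E[X²] = 0.3·25.92 + 0.4·18 + 0.3·80.6233 = 39.163.
Var(X) = E[X²] − (E[X])² = 39.163 − 24.6512 = 14.5118.
SD(X) = √14.5118 = 3.80943.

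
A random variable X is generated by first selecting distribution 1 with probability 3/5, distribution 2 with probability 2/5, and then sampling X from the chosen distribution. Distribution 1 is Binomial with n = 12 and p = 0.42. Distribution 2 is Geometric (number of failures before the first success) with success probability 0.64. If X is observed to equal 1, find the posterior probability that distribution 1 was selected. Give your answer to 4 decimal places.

0.0758

Likelihoods P(X=1 | ·): 1: 0.0125933; 2: 0.2304.
Posterior ∝ prior × likelihood. Numerator for 1: 0.6·0.0125933 = 0.00755596.
Normalizing constant: 0.6·0.0125933 + 0.4·0.2304 = 0.099716.
P(1 | observation) = 0.00755596 / 0.099716 = 0.0757748.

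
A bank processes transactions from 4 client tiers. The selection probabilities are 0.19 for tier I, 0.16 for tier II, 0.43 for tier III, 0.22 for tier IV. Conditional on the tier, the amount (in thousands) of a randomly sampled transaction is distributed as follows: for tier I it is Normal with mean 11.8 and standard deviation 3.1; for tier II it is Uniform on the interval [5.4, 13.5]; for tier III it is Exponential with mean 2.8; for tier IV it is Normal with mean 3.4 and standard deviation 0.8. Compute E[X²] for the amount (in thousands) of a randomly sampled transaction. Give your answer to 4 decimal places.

52.8711

For each component E[X²] = Var + (mean)², giving I: 148.85; II: 94.77; III: 15.68; IV: 12.2.
Overall E[X²] = 0.19·148.85 + 0.16·94.77 + 0.43·15.68 + 0.22·12.2 = 52.8711.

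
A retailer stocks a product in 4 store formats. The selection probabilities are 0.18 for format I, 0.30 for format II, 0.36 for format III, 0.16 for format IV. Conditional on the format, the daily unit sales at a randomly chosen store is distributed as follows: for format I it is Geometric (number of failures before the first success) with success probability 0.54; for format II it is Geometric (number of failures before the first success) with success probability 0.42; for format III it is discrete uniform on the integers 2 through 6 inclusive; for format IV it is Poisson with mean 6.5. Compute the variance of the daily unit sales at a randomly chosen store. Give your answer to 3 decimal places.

6.965

Per component, I: μ=0.851852, E[X²]=2.30316; II: μ=1.38095, E[X²]=5.19501; III: μ=4, E[X²]=18; IV: μ=6.5, E[X²]=48.75.
E[X] = 0.18·0.851852 + 0.3·1.38095 + 0.36·4 + 0.16·6.5 = 3.04762.
E[X²] = 0.18·2.30316 + 0.3·5.19501 + 0.36·18 + 0.16·48.75 = 16.2531.
Var(X) = E[X²] − (E[X])² = 16.2531 − 9.28798 = 6.96509.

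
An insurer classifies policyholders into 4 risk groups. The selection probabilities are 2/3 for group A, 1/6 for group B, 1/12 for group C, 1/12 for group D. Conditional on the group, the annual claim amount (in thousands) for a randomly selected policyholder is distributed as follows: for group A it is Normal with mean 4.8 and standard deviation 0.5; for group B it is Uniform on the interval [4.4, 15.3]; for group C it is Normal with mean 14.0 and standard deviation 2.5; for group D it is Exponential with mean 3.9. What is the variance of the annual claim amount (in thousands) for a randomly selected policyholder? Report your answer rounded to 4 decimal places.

12.6253

Per component, A: μ=4.8, E[X²]=23.29; B: μ=9.85, E[X²]=106.923; C: μ=14, E[X²]=202.25; D: μ=3.9, E[X²]=30.42.
E[X] = 0.666667·4.8 + 0.166667·9.85 + 0.0833333·14 + 0.0833333·3.9 = 6.33333.
E[X²] = 0.666667·23.29 + 0.166667·106.923 + 0.0833333·202.25 + 0.0833333·30.42 = 52.7364.
Var(X) = E[X²] − (E[X])² = 52.7364 − 40.1111 = 12.6253.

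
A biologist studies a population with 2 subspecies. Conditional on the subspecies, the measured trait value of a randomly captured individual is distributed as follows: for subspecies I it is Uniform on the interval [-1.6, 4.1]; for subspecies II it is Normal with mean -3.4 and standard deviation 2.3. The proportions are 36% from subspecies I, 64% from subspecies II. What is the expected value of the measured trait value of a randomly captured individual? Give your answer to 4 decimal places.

Component means — I: 1.25; II: -3.4.
E[X] = 0.36·1.25 + 0.64·-3.4 = -1.726.

-1.7260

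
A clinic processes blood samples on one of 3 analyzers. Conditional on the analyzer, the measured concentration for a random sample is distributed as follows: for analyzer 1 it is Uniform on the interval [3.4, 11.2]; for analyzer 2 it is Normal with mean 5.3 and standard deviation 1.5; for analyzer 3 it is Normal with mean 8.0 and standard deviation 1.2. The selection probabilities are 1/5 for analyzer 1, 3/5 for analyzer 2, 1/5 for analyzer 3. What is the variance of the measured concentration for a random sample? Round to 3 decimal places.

Per component, 1: μ=7.3, E[X²]=58.36; 2: μ=5.3, E[X²]=30.34; 3: μ=8, E[X²]=65.44.
E[X] = 0.2·7.3 + 0.6·5.3 + 0.2·8 = 6.24.
E[X²] = 0.2·58.36 + 0.6·30.34 + 0.2·65.44 = 42.964.
Var(X) = E[X²] − (E[X])² = 42.964 − 38.9376 = 4.0264.

4.026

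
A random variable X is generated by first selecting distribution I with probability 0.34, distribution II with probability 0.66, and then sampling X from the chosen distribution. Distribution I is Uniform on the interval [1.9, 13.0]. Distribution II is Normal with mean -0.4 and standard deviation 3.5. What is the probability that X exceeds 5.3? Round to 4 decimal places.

Conditional on each component, P(X > 5.3): I: 0.693694; II: 0.0517019.
By total probability, P(X > 5.3) = 0.34·0.693694 + 0.66·0.0517019 = 0.269979.

0.2700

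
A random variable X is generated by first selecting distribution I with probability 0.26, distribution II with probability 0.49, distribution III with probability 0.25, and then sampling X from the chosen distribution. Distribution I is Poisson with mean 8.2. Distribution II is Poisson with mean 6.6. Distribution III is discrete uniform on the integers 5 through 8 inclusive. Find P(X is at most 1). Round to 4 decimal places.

Conditional on each component, P(X ≤ 1): I: 0.00252681; II: 0.0103388; III: 0.
By total probability, P(X ≤ 1) = 0.26·0.00252681 + 0.49·0.0103388 + 0.25·0 = 0.00572298.

0.0057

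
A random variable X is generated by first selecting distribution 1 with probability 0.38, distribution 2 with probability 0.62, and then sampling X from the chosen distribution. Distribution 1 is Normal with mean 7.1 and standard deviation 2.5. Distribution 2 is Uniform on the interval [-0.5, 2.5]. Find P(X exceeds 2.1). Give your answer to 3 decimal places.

0.454

Conditional on each component, P(X > 2.1): 1: 0.97725; 2: 0.133333.
By total probability, P(X > 2.1) = 0.38·0.97725 + 0.62·0.133333 = 0.454022.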